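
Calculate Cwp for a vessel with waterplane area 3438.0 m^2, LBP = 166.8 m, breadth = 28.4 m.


Formula: Cwp = Aw / (L * B)
Step 1 — L * B = 166.8 * 28.4 = 4737.12 m^2
Step 2 — Cwp = 3438.0 / 4737.12 ≈ 0.72576 (5 s.f.)

0.72576


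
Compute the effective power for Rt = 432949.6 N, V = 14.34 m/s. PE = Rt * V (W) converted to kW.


Formula: PE = Rt * V / 1000 (kW)
Step 1 — PE (W) = 432949.6 * 14.34 = 6208497.264 W
Step 2 — PE (kW) = 6208497.264 / 1000 ≈ 6208.5 kW (5 s.f.)

6208.5 kW


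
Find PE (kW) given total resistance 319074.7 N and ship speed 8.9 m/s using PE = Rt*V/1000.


Formula: PE = Rt * V / 1000 (kW)
Step 1 — PE (W) = 319074.7 * 8.9 = 2839764.83 W
Step 2 — PE (kW) = 2839764.83 / 1000 ≈ 2839.8 kW (5 s.f.)

2839.8 kW


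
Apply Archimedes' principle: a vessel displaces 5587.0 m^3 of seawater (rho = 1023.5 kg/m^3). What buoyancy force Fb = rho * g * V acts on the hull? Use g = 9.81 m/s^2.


Formula: Fb = rho * g * V
Substituting: Fb = 1023.5 * 9.81 * 5587.0
Intermediate: 1023.5 * 9.81 = 10040.535
Result: Fb = 10040.535 * 5587.0 ≈ 56096000 N (5 s.f.)

56096000 N


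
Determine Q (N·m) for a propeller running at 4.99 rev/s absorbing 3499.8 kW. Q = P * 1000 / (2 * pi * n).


Formula: Q = P_W / (2 * pi * n)
Step 1 — P_W = 3499.8 kW * 1000 = 3499800.0 W
Step 2 — 2 * pi * n = 2 * pi * 4.99 = 31.353095
Step 3 — Q = 3499800.0 / 31.353095 ≈ 111630 N·m (5 s.f.)

111630 N·m


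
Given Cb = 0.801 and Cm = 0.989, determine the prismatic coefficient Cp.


Formula: Cp = Cb / Cm
Substituting: Cp = 0.801 / 0.989
Result: Cp ≈ 0.80991 (5 s.f.)

0.80991


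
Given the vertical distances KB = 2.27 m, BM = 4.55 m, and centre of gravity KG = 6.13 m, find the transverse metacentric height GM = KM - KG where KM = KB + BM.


Formula: GM = KB + BM - KG
Step 1 — KM = KB + BM = 2.27 + 4.55 = 6.82 m
Step 2 — GM = KM - KG = 6.82 - 6.13 = 0.69 m

0.69 m


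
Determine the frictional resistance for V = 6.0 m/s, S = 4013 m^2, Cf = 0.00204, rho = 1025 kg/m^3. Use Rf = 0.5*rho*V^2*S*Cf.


Formula: Rf = 0.5 * rho * V^2 * S * Cf
Step 1 — V^2 = 6.0^2 = 36.0
Step 2 — 0.5 * rho * V^2 = 0.5 * 1025 * 36.0 = 18450.0
Step 3 — Rf = 18450.0 * 4013 * 0.00204 ≈ 151040 N (5 s.f.)

151040 N


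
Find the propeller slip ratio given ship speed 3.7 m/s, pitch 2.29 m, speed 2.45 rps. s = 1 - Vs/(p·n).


Formula: s = 1 - Vs / (p * n)
Step 1 — p * n = 2.29 * 2.45 = 5.6105
Step 2 — Vs / (p*n) = 3.7 / 5.6105 = 0.659478 (6 d.p.)
Step 3 — s = 1 - 0.659478 = 0.340522

0.340522


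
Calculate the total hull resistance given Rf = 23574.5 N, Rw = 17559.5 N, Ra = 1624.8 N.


Formula: Rt = Rf + Rw + Ra
Substituting: Rt = 23574.5 + 17559.5 + 1624.8
Result: Rt = 42758.8 N

42758.8 N


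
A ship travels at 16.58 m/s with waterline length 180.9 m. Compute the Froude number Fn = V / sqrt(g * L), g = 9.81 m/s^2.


Formula: Fn = V / sqrt(g * L)
Step 1 — g * L = 9.81 * 180.9 = 1774.629
Step 2 — sqrt(g * L) = sqrt(1774.629) = 42.126346
Step 3 — Fn = 16.58 / 42.126346 ≈ 0.39358 (5 s.f.)

0.39358


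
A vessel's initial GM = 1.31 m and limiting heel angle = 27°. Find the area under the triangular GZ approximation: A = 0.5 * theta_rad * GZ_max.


Formula: GZ_max = GM * sin(theta); Area = 0.5 * theta_rad * GZ_max
Step 1 — GZ_max = 1.31 * sin(27°) = 1.31 * 0.45399 = 0.594727 m
Step 2 — theta_rad = 27 * pi/180 = 0.471239 rad
Step 3 — Area = 0.5 * 0.471239 * 0.594727 ≈ 0.14013 m·rad (5 s.f.)

0.14013 m·rad


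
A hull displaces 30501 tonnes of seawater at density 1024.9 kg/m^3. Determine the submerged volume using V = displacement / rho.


Formula: V = mass / rho
Step 1 — convert tonnes to kg: 30501 t * 1000 = 30501000 kg
Step 2 — V = 30501000 / 1024.9 ≈ 29760 m^3 (5 s.f.)

29760 m^3


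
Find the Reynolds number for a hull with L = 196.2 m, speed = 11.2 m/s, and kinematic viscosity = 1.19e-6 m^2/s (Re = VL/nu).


Formula: Re = V * L / nu
Step 1 — V * L = 11.2 * 196.2 = 2197.44 m^2/s
Step 2 — Re = 2197.44 / 1.19e-6 = 1.85e+09

1.85e+09


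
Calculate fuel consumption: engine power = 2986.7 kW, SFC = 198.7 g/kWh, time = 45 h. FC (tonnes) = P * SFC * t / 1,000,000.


Formula: FC (tonnes) = P * SFC * t / 1,000,000
Step 1 — P * SFC * t = 2986.7 * 198.7 * 45 = 26705578.05 g
Step 2 — FC (tonnes) = 26705578.05 / 1,000,000 ≈ 26.706 tonnes (5 s.f.)

26.706 tonnes


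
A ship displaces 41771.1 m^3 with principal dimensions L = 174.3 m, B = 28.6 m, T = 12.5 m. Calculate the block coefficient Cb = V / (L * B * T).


Formula: Cb = V / (L * B * T)
Step 1 — L * B * T = 174.3 * 28.6 * 12.5 = 62312.25 m^3
Step 2 — Cb = 41771.1 / 62312.25 ≈ 0.67035 (5 s.f.)

0.67035


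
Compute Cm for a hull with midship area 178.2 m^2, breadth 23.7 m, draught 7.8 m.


Formula: Cm = Am / (B * T)
Step 1 — B * T = 23.7 * 7.8 = 184.86 m^2
Step 2 — Cm = 178.2 / 184.86 ≈ 0.96397 (5 s.f.)

0.96397


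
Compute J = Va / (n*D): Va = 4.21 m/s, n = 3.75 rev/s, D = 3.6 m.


Formula: J = Va / (n * D)
Step 1 — n * D = 3.75 * 3.6 = 13.5
Step 2 — J = 4.21 / 13.5 ≈ 0.31185 (5 s.f.)

0.31185


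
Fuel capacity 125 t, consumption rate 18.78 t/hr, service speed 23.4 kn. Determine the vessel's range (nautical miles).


Formula: endurance = fuel / rate; range = endurance * speed
Step 1 — endurance = 125 / 18.78 = 6.656 hours
Step 2 — range = 6.656 * 23.4 ≈ 155.75 nautical miles (5 s.f.)

155.75 NM


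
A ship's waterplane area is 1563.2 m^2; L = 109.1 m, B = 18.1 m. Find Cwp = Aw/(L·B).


Formula: Cwp = Aw / (L * B)
Step 1 — L * B = 109.1 * 18.1 = 1974.71 m^2
Step 2 — Cwp = 1563.2 / 1974.71 ≈ 0.79161 (5 s.f.)

0.79161


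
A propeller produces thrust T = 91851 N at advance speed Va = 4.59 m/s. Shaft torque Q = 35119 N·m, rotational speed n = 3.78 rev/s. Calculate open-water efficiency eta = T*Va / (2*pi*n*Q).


Formula: eta = T * Va / (2 * pi * n * Q)
Step 1 — numerator = T * Va = 91851 * 4.59 = 421596.09
Step 2 — 2 * pi * n = 2 * pi * 3.78 = 23.75044
Step 3 — denominator = 23.75044 * 35119 = 834091.7
Step 4 — eta = 421596.09 / 834091.7 ≈ 0.50546 (5 s.f.)

0.50546


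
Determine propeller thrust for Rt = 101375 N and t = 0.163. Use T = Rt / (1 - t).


Formula: T = Rt / (1 - t)
Step 1 — (1 - t) = 1 - 0.163 = 0.837
Step 2 — T = 101375 / 0.837 ≈ 121120 N (5 s.f.)

121120 N


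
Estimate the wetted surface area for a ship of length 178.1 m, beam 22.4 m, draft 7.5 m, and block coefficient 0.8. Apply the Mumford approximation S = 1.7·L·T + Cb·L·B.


Formula: S = 1.7*L*T + V/T with V = Cb*L*B*T, i.e. S = L * (1.7*T + Cb*B)
Step 1 — 1.7*T = 1.7 * 7.5 = 12.75 m
Step 2 — Cb*B = 0.8 * 22.4 = 17.92 m
Step 3 — 1.7*T + Cb*B = 12.75 + 17.92 = 30.67 m
Step 4 — S = 178.1 * 30.67 ≈ 5462.3 m^2 (5 s.f.)

5462.3 m^2


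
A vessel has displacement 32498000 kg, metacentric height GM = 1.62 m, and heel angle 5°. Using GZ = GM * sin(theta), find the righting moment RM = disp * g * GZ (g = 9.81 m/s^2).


Formula: GZ = GM * sin(theta); RM = disp * g * GZ
Step 1 — GZ = 1.62 * sin(5°) = 1.62 * 0.087156 = 0.141193 m
Step 2 — RM = 32498000 * 9.81 * 0.141193 ≈ 45013000 N·m (5 s.f.)

45013000 N·m


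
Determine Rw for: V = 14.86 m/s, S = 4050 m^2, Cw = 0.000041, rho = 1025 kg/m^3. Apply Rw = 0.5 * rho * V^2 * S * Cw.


Formula: Rw = 0.5 * rho * V^2 * S * Cw
Step 1 — V^2 = 14.86^2 = 220.8196
Step 2 — 0.5 * rho * V^2 = 0.5 * 1025 * 220.8196 = 113170.045
Step 3 — Rw = 113170.045 * 4050 * 0.000041 ≈ 18792 N (5 s.f.)

18792 N


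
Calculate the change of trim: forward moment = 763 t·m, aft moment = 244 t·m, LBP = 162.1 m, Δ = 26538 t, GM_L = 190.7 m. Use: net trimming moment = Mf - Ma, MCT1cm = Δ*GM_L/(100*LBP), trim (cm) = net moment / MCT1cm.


Formula: net trimming moment = Mf - Ma; MCT1cm = Δ*GM_L/(100*LBP); trim = net moment / MCT1cm
Step 1 — net trimming moment = 763 - 244 = 519 t·m
Step 2 — MCT1cm = 26538 * 190.7 / (100 * 162.1) = 312.2021 t·m/cm
Step 3 — trim = 519 / 312.2021 ≈ 1.6624 cm (5 s.f.)

1.6624 cm


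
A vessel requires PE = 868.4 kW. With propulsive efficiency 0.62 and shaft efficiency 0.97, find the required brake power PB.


Formula: PB = PE / (eta_D * eta_S)
Step 1 — combined efficiency = eta_D * eta_S = 0.62 * 0.97 = 0.6014
Step 2 — PB = 868.4 / 0.6014 ≈ 1444.0 kW (5 s.f.)

1444.0 kW


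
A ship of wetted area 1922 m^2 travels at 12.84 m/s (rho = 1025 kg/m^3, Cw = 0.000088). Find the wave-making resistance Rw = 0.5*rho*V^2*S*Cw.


Formula: Rw = 0.5 * rho * V^2 * S * Cw
Step 1 — V^2 = 12.84^2 = 164.8656
Step 2 — 0.5 * rho * V^2 = 0.5 * 1025 * 164.8656 = 84493.62
Step 3 — Rw = 84493.62 * 1922 * 0.000088 ≈ 14291 N (5 s.f.)

14291 N


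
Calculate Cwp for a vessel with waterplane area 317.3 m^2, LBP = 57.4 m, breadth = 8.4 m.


Formula: Cwp = Aw / (L * B)
Step 1 — L * B = 57.4 * 8.4 = 482.16 m^2
Step 2 — Cwp = 317.3 / 482.16 ≈ 0.65808 (5 s.f.)

0.65808


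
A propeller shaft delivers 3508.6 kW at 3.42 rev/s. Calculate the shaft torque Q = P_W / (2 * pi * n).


Formula: Q = P_W / (2 * pi * n)
Step 1 — P_W = 3508.6 kW * 1000 = 3508600.0 W
Step 2 — 2 * pi * n = 2 * pi * 3.42 = 21.488494
Step 3 — Q = 3508600.0 / 21.488494 ≈ 163280 N·m (5 s.f.)

163280 N·m


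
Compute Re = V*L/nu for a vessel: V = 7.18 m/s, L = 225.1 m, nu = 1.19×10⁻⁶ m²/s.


Formula: Re = V * L / nu
Step 1 — V * L = 7.18 * 225.1 = 1616.218 m^2/s
Step 2 — Re = 1616.218 / 1.19e-6 = 1.36e+09

1.36e+09


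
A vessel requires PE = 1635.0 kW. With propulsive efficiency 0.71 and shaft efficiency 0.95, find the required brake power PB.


Formula: PB = PE / (eta_D * eta_S)
Step 1 — combined efficiency = eta_D * eta_S = 0.71 * 0.95 = 0.6745
Step 2 — PB = 1635.0 / 0.6745 ≈ 2424.0 kW (5 s.f.)

2424.0 kW


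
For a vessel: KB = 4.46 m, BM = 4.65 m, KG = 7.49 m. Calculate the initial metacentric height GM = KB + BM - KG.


Formula: GM = KB + BM - KG
Step 1 — KM = KB + BM = 4.46 + 4.65 = 9.11 m
Step 2 — GM = KM - KG = 9.11 - 7.49 = 1.62 m

1.62 m


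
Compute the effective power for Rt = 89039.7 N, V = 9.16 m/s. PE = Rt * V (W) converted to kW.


Formula: PE = Rt * V / 1000 (kW)
Step 1 — PE (W) = 89039.7 * 9.16 = 815603.652 W
Step 2 — PE (kW) = 815603.652 / 1000 ≈ 815.60 kW (5 s.f.)

815.60 kW


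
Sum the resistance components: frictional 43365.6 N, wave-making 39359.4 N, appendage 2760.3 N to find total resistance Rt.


Formula: Rt = Rf + Rw + Ra
Substituting: Rt = 43365.6 + 39359.4 + 2760.3
Result: Rt = 85485.3 N

85485.3 N


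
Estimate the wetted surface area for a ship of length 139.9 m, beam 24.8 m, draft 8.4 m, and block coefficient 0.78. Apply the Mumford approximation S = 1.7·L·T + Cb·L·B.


Formula: S = 1.7*L*T + V/T with V = Cb*L*B*T, i.e. S = L * (1.7*T + Cb*B)
Step 1 — 1.7*T = 1.7 * 8.4 = 14.28 m
Step 2 — Cb*B = 0.78 * 24.8 = 19.344 m
Step 3 — 1.7*T + Cb*B = 14.28 + 19.344 = 33.624 m
Step 4 — S = 139.9 * 33.624 ≈ 4704.0 m^2 (5 s.f.)

4704.0 m^2


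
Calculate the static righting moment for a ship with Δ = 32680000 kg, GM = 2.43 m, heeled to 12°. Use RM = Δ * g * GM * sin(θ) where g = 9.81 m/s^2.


Formula: GZ = GM * sin(theta); RM = disp * g * GZ
Step 1 — GZ = 2.43 * sin(12°) = 2.43 * 0.207912 = 0.505226 m
Step 2 — RM = 32680000 * 9.81 * 0.505226 ≈ 161970000 N·m (5 s.f.)

161970000 N·m


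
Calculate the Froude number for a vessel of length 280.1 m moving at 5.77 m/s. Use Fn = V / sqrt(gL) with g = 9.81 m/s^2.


Formula: Fn = V / sqrt(g * L)
Step 1 — g * L = 9.81 * 280.1 = 2747.781
Step 2 — sqrt(g * L) = sqrt(2747.781) = 52.419281
Step 3 — Fn = 5.77 / 52.419281 ≈ 0.11007 (5 s.f.)

0.11007


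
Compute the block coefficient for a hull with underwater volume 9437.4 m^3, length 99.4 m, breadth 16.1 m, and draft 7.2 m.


Formula: Cb = V / (L * B * T)
Step 1 — L * B * T = 99.4 * 16.1 * 7.2 = 11522.448 m^3
Step 2 — Cb = 9437.4 / 11522.448 ≈ 0.81904 (5 s.f.)

0.81904


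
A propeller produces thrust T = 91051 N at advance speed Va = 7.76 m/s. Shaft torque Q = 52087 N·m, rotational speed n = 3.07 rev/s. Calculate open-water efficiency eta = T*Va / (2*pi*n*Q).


Formula: eta = T * Va / (2 * pi * n * Q)
Step 1 — numerator = T * Va = 91051 * 7.76 = 706555.76
Step 2 — 2 * pi * n = 2 * pi * 3.07 = 19.289379
Step 3 — denominator = 19.289379 * 52087 = 1004725.88
Step 4 — eta = 706555.76 / 1004725.88 ≈ 0.70323 (5 s.f.)

0.70323


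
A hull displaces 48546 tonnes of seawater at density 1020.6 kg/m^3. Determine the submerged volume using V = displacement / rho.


Formula: V = mass / rho
Step 1 — convert tonnes to kg: 48546 t * 1000 = 48546000 kg
Step 2 — V = 48546000 / 1020.6 ≈ 47566 m^3 (5 s.f.)

47566 m^3


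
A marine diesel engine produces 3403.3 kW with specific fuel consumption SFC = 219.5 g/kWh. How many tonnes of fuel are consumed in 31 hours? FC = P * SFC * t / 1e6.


Formula: FC (tonnes) = P * SFC * t / 1,000,000
Step 1 — P * SFC * t = 3403.3 * 219.5 * 31 = 23157754.85 g
Step 2 — FC (tonnes) = 23157754.85 / 1,000,000 ≈ 23.158 tonnes (5 s.f.)

23.158 tonnes


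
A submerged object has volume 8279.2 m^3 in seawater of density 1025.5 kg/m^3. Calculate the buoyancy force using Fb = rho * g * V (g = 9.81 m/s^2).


Formula: Fb = rho * g * V
Substituting: Fb = 1025.5 * 9.81 * 8279.2
Intermediate: 1025.5 * 9.81 = 10060.155
Result: Fb = 10060.155 * 8279.2 ≈ 83290000 N (5 s.f.)

83290000 N


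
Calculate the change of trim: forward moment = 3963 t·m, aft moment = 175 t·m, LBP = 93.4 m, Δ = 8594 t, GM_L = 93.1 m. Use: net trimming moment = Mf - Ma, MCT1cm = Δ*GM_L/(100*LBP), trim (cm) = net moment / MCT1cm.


Formula: net trimming moment = Mf - Ma; MCT1cm = Δ*GM_L/(100*LBP); trim = net moment / MCT1cm
Step 1 — net trimming moment = 3963 - 175 = 3788 t·m
Step 2 — MCT1cm = 8594 * 93.1 / (100 * 93.4) = 85.664 t·m/cm
Step 3 — trim = 3788 / 85.664 ≈ 44.219 cm (5 s.f.)

44.219 cm


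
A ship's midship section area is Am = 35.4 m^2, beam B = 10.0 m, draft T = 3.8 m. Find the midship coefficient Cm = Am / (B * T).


Formula: Cm = Am / (B * T)
Step 1 — B * T = 10.0 * 3.8 = 38.0 m^2
Step 2 — Cm = 35.4 / 38.0 ≈ 0.93158 (5 s.f.)

0.93158


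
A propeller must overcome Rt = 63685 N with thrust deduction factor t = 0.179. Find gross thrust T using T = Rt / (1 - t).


Formula: T = Rt / (1 - t)
Step 1 — (1 - t) = 1 - 0.179 = 0.821
Step 2 — T = 63685 / 0.821 ≈ 77570 N (5 s.f.)

77570 N


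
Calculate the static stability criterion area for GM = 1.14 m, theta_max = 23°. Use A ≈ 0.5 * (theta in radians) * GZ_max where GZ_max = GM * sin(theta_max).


Formula: GZ_max = GM * sin(theta); Area = 0.5 * theta_rad * GZ_max
Step 1 — GZ_max = 1.14 * sin(23°) = 1.14 * 0.390731 = 0.445433 m
Step 2 — theta_rad = 23 * pi/180 = 0.401426 rad
Step 3 — Area = 0.5 * 0.401426 * 0.445433 ≈ 0.089404 m·rad (5 s.f.)

0.089404 m·rad


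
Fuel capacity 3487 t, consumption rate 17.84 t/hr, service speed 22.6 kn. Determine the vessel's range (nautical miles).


Formula: endurance = fuel / rate; range = endurance * speed
Step 1 — endurance = 3487 / 17.84 = 195.4596 hours
Step 2 — range = 195.4596 * 22.6 ≈ 4417.4 nautical miles (5 s.f.)

4417.4 NM


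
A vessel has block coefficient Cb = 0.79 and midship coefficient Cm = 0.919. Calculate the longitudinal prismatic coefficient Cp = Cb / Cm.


Formula: Cp = Cb / Cm
Substituting: Cp = 0.79 / 0.919
Result: Cp ≈ 0.85963 (5 s.f.)

0.85963


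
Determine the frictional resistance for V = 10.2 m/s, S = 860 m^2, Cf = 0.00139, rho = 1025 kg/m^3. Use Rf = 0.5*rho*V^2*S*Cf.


Formula: Rf = 0.5 * rho * V^2 * S * Cf
Step 1 — V^2 = 10.2^2 = 104.04
Step 2 — 0.5 * rho * V^2 = 0.5 * 1025 * 104.04 = 53320.5
Step 3 — Rf = 53320.5 * 860 * 0.00139 ≈ 63739 N (5 s.f.)

63739 N


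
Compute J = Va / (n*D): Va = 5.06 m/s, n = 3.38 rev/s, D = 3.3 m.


Formula: J = Va / (n * D)
Step 1 — n * D = 3.38 * 3.3 = 11.154
Step 2 — J = 5.06 / 11.154 ≈ 0.45365 (5 s.f.)

0.45365


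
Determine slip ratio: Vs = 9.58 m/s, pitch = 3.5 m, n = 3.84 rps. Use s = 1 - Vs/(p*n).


Formula: s = 1 - Vs / (p * n)
Step 1 — p * n = 3.5 * 3.84 = 13.44
Step 2 — Vs / (p*n) = 9.58 / 13.44 = 0.712798 (6 d.p.)
Step 3 — s = 1 - 0.712798 = 0.287202

0.287202


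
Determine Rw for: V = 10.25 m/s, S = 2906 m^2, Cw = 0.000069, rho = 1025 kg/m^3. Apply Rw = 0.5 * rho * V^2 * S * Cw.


Formula: Rw = 0.5 * rho * V^2 * S * Cw
Step 1 — V^2 = 10.25^2 = 105.0625
Step 2 — 0.5 * rho * V^2 = 0.5 * 1025 * 105.0625 = 53844.53125
Step 3 — Rw = 53844.53125 * 2906 * 0.000069 ≈ 10797 N (5 s.f.)

10797 N


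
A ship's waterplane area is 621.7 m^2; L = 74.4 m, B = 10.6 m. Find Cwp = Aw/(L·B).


Formula: Cwp = Aw / (L * B)
Step 1 — L * B = 74.4 * 10.6 = 788.64 m^2
Step 2 — Cwp = 621.7 / 788.64 ≈ 0.78832 (5 s.f.)

0.78832


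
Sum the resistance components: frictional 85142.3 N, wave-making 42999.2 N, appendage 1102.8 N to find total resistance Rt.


Formula: Rt = Rf + Rw + Ra
Substituting: Rt = 85142.3 + 42999.2 + 1102.8
Result: Rt = 129244.3 N

129244.3 N


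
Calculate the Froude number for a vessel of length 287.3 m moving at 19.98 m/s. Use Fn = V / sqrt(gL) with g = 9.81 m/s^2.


Formula: Fn = V / sqrt(g * L)
Step 1 — g * L = 9.81 * 287.3 = 2818.413
Step 2 — sqrt(g * L) = sqrt(2818.413) = 53.088728
Step 3 — Fn = 19.98 / 53.088728 ≈ 0.37635 (5 s.f.)

0.37635


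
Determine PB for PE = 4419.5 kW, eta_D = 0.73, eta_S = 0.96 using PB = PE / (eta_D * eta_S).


Formula: PB = PE / (eta_D * eta_S)
Step 1 — combined efficiency = eta_D * eta_S = 0.73 * 0.96 = 0.7008
Step 2 — PB = 4419.5 / 0.7008 ≈ 6306.4 kW (5 s.f.)

6306.4 kW


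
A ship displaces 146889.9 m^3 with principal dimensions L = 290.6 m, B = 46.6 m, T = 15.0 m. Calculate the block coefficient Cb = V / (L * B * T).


Formula: Cb = V / (L * B * T)
Step 1 — L * B * T = 290.6 * 46.6 * 15.0 = 203129.4 m^3
Step 2 — Cb = 146889.9 / 203129.4 ≈ 0.72313 (5 s.f.)

0.72313


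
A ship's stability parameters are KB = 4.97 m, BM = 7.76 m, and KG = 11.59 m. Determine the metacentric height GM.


Formula: GM = KB + BM - KG
Step 1 — KM = KB + BM = 4.97 + 7.76 = 12.73 m
Step 2 — GM = KM - KG = 12.73 - 11.59 = 1.14 m

1.14 m


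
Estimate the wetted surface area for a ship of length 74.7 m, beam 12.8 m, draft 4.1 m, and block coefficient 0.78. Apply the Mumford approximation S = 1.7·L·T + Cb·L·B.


Formula: S = 1.7*L*T + V/T with V = Cb*L*B*T, i.e. S = L * (1.7*T + Cb*B)
Step 1 — 1.7*T = 1.7 * 4.1 = 6.97 m
Step 2 — Cb*B = 0.78 * 12.8 = 9.984 m
Step 3 — 1.7*T + Cb*B = 6.97 + 9.984 = 16.954 m
Step 4 — S = 74.7 * 16.954 ≈ 1266.5 m^2 (5 s.f.)

1266.5 m^2


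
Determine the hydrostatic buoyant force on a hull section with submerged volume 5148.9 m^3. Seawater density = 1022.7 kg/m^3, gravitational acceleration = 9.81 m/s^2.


Formula: Fb = rho * g * V
Substituting: Fb = 1022.7 * 9.81 * 5148.9
Intermediate: 1022.7 * 9.81 = 10032.687
Result: Fb = 10032.687 * 5148.9 ≈ 51657000 N (5 s.f.)

51657000 N


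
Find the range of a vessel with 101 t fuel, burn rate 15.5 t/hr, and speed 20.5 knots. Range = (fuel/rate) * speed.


Formula: endurance = fuel / rate; range = endurance * speed
Step 1 — endurance = 101 / 15.5 = 6.5161 hours
Step 2 — range = 6.5161 * 20.5 ≈ 133.58 nautical miles (5 s.f.)

133.58 NM


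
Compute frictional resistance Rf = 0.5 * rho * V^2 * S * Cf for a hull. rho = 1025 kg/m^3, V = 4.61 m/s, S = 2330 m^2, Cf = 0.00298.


Formula: Rf = 0.5 * rho * V^2 * S * Cf
Step 1 — V^2 = 4.61^2 = 21.2521
Step 2 — 0.5 * rho * V^2 = 0.5 * 1025 * 21.2521 = 10891.70125
Step 3 — Rf = 10891.70125 * 2330 * 0.00298 ≈ 75625 N (5 s.f.)

75625 N


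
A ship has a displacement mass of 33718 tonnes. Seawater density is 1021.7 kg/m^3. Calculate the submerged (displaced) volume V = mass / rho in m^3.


Formula: V = mass / rho
Step 1 — convert tonnes to kg: 33718 t * 1000 = 33718000 kg
Step 2 — V = 33718000 / 1021.7 ≈ 33002 m^3 (5 s.f.)

33002 m^3


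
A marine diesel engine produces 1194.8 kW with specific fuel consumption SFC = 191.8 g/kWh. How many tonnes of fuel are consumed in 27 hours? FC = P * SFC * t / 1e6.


Formula: FC (tonnes) = P * SFC * t / 1,000,000
Step 1 — P * SFC * t = 1194.8 * 191.8 * 27 = 6187391.28 g
Step 2 — FC (tonnes) = 6187391.28 / 1,000,000 ≈ 6.1874 tonnes (5 s.f.)

6.1874 tonnes


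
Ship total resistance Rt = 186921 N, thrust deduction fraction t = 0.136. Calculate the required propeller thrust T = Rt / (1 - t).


Formula: T = Rt / (1 - t)
Step 1 — (1 - t) = 1 - 0.136 = 0.864
Step 2 — T = 186921 / 0.864 ≈ 216340 N (5 s.f.)

216340 N


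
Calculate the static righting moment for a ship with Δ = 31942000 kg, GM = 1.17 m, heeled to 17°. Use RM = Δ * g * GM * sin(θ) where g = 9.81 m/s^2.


Formula: GZ = GM * sin(theta); RM = disp * g * GZ
Step 1 — GZ = 1.17 * sin(17°) = 1.17 * 0.292372 = 0.342075 m
Step 2 — RM = 31942000 * 9.81 * 0.342075 ≈ 107190000 N·m (5 s.f.)

107190000 N·m


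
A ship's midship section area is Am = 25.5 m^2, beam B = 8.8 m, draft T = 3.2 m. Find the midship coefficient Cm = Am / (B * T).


Formula: Cm = Am / (B * T)
Step 1 — B * T = 8.8 * 3.2 = 28.16 m^2
Step 2 — Cm = 25.5 / 28.16 ≈ 0.90554 (5 s.f.)

0.90554


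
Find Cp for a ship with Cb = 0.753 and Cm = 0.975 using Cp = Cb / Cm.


Formula: Cp = Cb / Cm
Substituting: Cp = 0.753 / 0.975
Result: Cp ≈ 0.77231 (5 s.f.)

0.77231


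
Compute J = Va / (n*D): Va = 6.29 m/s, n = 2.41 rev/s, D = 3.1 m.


Formula: J = Va / (n * D)
Step 1 — n * D = 2.41 * 3.1 = 7.471
Step 2 — J = 6.29 / 7.471 ≈ 0.84192 (5 s.f.)

0.84192


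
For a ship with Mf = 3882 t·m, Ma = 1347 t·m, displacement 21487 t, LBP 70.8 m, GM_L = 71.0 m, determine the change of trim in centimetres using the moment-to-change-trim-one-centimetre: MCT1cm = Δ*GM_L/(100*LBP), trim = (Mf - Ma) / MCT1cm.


Formula: net trimming moment = Mf - Ma; MCT1cm = Δ*GM_L/(100*LBP); trim = net moment / MCT1cm
Step 1 — net trimming moment = 3882 - 1347 = 2535 t·m
Step 2 — MCT1cm = 21487 * 71.0 / (100 * 70.8) = 215.477 t·m/cm
Step 3 — trim = 2535 / 215.477 ≈ 11.765 cm (5 s.f.)

11.765 cm


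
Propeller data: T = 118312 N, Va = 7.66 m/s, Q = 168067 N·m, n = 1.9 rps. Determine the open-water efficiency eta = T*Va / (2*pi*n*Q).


Formula: eta = T * Va / (2 * pi * n * Q)
Step 1 — numerator = T * Va = 118312 * 7.66 = 906269.92
Step 2 — 2 * pi * n = 2 * pi * 1.9 = 11.938052
Step 3 — denominator = 11.938052 * 168067 = 2006392.59
Step 4 — eta = 906269.92 / 2006392.59 ≈ 0.45169 (5 s.f.)

0.45169


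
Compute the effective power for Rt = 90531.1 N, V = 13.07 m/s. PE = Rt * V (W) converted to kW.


Formula: PE = Rt * V / 1000 (kW)
Step 1 — PE (W) = 90531.1 * 13.07 = 1183241.477 W
Step 2 — PE (kW) = 1183241.477 / 1000 ≈ 1183.2 kW (5 s.f.)

1183.2 kW


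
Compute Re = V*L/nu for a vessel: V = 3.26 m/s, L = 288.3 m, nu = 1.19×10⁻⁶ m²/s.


Formula: Re = V * L / nu
Step 1 — V * L = 3.26 * 288.3 = 939.858 m^2/s
Step 2 — Re = 939.858 / 1.19e-6 = 7.90e+08

7.90e+08


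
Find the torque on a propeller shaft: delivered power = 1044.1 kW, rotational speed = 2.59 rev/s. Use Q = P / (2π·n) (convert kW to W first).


Formula: Q = P_W / (2 * pi * n)
Step 1 — P_W = 1044.1 kW * 1000 = 1044100.0 W
Step 2 — 2 * pi * n = 2 * pi * 2.59 = 16.27345
Step 3 — Q = 1044100.0 / 16.27345 ≈ 64160 N·m (5 s.f.)

64160 N·m


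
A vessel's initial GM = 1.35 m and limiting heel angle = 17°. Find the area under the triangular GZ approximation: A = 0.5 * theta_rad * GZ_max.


Formula: GZ_max = GM * sin(theta); Area = 0.5 * theta_rad * GZ_max
Step 1 — GZ_max = 1.35 * sin(17°) = 1.35 * 0.292372 = 0.394702 m
Step 2 — theta_rad = 17 * pi/180 = 0.296706 rad
Step 3 — Area = 0.5 * 0.296706 * 0.394702 ≈ 0.058555 m·rad (5 s.f.)

0.058555 m·rad


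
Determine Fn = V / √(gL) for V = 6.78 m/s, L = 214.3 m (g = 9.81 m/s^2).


Formula: Fn = V / sqrt(g * L)
Step 1 — g * L = 9.81 * 214.3 = 2102.283
Step 2 — sqrt(g * L) = sqrt(2102.283) = 45.85066
Step 3 — Fn = 6.78 / 45.85066 ≈ 0.14787 (5 s.f.)

0.14787


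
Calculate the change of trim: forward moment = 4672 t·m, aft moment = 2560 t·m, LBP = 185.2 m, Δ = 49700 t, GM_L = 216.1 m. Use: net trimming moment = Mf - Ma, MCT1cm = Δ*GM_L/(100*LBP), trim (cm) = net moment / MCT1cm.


Formula: net trimming moment = Mf - Ma; MCT1cm = Δ*GM_L/(100*LBP); trim = net moment / MCT1cm
Step 1 — net trimming moment = 4672 - 2560 = 2112 t·m
Step 2 — MCT1cm = 49700 * 216.1 / (100 * 185.2) = 579.9228 t·m/cm
Step 3 — trim = 2112 / 579.9228 ≈ 3.6419 cm (5 s.f.)

3.6419 cm


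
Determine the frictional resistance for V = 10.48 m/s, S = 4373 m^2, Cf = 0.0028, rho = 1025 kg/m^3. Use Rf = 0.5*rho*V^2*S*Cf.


Formula: Rf = 0.5 * rho * V^2 * S * Cf
Step 1 — V^2 = 10.48^2 = 109.8304
Step 2 — 0.5 * rho * V^2 = 0.5 * 1025 * 109.8304 = 56288.08
Step 3 — Rf = 56288.08 * 4373 * 0.0028 ≈ 689210 N (5 s.f.)

689210 N


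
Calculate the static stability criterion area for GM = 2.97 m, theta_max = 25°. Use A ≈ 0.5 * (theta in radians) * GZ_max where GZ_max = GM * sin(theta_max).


Formula: GZ_max = GM * sin(theta); Area = 0.5 * theta_rad * GZ_max
Step 1 — GZ_max = 2.97 * sin(25°) = 2.97 * 0.422618 = 1.255175 m
Step 2 — theta_rad = 25 * pi/180 = 0.436332 rad
Step 3 — Area = 0.5 * 0.436332 * 1.255175 ≈ 0.27384 m·rad (5 s.f.)

0.27384 m·rad


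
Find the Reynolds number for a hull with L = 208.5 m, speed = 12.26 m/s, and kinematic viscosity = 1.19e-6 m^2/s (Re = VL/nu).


Formula: Re = V * L / nu
Step 1 — V * L = 12.26 * 208.5 = 2556.21 m^2/s
Step 2 — Re = 2556.21 / 1.19e-6 = 2.15e+09

2.15e+09


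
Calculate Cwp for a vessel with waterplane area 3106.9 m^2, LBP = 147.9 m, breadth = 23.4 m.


Formula: Cwp = Aw / (L * B)
Step 1 — L * B = 147.9 * 23.4 = 3460.86 m^2
Step 2 — Cwp = 3106.9 / 3460.86 ≈ 0.89772 (5 s.f.)

0.89772


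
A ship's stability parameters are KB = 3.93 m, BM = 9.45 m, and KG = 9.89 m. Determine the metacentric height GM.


Formula: GM = KB + BM - KG
Step 1 — KM = KB + BM = 3.93 + 9.45 = 13.38 m
Step 2 — GM = KM - KG = 13.38 - 9.89 = 3.49 m

3.49 m


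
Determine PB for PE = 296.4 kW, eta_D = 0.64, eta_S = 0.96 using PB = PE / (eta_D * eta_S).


Formula: PB = PE / (eta_D * eta_S)
Step 1 — combined efficiency = eta_D * eta_S = 0.64 * 0.96 = 0.6144
Step 2 — PB = 296.4 / 0.6144 ≈ 482.42 kW (5 s.f.)

482.42 kW


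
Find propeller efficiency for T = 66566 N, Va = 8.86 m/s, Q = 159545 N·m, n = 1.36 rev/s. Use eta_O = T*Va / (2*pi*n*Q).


Formula: eta = T * Va / (2 * pi * n * Q)
Step 1 — numerator = T * Va = 66566 * 8.86 = 589774.76
Step 2 — 2 * pi * n = 2 * pi * 1.36 = 8.545132
Step 3 — denominator = 8.545132 * 159545 = 1363333.08
Step 4 — eta = 589774.76 / 1363333.08 ≈ 0.43260 (5 s.f.)

0.43260


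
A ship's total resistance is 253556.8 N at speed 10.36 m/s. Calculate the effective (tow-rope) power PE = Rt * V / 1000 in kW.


Formula: PE = Rt * V / 1000 (kW)
Step 1 — PE (W) = 253556.8 * 10.36 = 2626848.448 W
Step 2 — PE (kW) = 2626848.448 / 1000 ≈ 2626.8 kW (5 s.f.)

2626.8 kW


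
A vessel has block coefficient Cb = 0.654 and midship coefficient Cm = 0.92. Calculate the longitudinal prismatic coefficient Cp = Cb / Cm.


Formula: Cp = Cb / Cm
Substituting: Cp = 0.654 / 0.92
Result: Cp ≈ 0.71087 (5 s.f.)

0.71087


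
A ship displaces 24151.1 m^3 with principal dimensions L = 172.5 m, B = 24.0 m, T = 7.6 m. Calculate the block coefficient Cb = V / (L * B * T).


Formula: Cb = V / (L * B * T)
Step 1 — L * B * T = 172.5 * 24.0 * 7.6 = 31464.0 m^3
Step 2 — Cb = 24151.1 / 31464.0 ≈ 0.76758 (5 s.f.)

0.76758


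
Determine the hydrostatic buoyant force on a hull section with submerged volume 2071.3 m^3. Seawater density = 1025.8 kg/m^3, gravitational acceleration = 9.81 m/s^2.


Formula: Fb = rho * g * V
Substituting: Fb = 1025.8 * 9.81 * 2071.3
Intermediate: 1025.8 * 9.81 = 10063.098
Result: Fb = 10063.098 * 2071.3 ≈ 20844000 N (5 s.f.)

20844000 N


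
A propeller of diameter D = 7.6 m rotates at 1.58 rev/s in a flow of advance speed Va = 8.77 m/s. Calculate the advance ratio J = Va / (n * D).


Formula: J = Va / (n * D)
Step 1 — n * D = 1.58 * 7.6 = 12.008
Step 2 — J = 8.77 / 12.008 ≈ 0.73035 (5 s.f.)

0.73035


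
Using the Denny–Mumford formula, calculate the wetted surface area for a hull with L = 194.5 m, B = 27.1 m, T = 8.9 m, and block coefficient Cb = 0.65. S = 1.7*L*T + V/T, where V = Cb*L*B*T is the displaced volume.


Formula: S = 1.7*L*T + V/T with V = Cb*L*B*T, i.e. S = L * (1.7*T + Cb*B)
Step 1 — 1.7*T = 1.7 * 8.9 = 15.13 m
Step 2 — Cb*B = 0.65 * 27.1 = 17.615 m
Step 3 — 1.7*T + Cb*B = 15.13 + 17.615 = 32.745 m
Step 4 — S = 194.5 * 32.745 ≈ 6368.9 m^2 (5 s.f.)

6368.9 m^2


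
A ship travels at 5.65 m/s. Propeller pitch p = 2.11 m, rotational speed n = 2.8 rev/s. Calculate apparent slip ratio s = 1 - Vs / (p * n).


Formula: s = 1 - Vs / (p * n)
Step 1 — p * n = 2.11 * 2.8 = 5.908
Step 2 — Vs / (p*n) = 5.65 / 5.908 = 0.95633 (6 d.p.)
Step 3 — s = 1 - 0.95633 = 0.04367

0.04367


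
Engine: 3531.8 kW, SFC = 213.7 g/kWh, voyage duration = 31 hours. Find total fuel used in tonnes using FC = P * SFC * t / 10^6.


Formula: FC (tonnes) = P * SFC * t / 1,000,000
Step 1 — P * SFC * t = 3531.8 * 213.7 * 31 = 23397115.46 g
Step 2 — FC (tonnes) = 23397115.46 / 1,000,000 ≈ 23.397 tonnes (5 s.f.)

23.397 tonnes


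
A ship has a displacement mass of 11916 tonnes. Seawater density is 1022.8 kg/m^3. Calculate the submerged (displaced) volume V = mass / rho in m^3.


Formula: V = mass / rho
Step 1 — convert tonnes to kg: 11916 t * 1000 = 11916000 kg
Step 2 — V = 11916000 / 1022.8 ≈ 11650 m^3 (5 s.f.)

11650 m^3


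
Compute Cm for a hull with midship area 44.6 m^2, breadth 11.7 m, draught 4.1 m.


Formula: Cm = Am / (B * T)
Step 1 — B * T = 11.7 * 4.1 = 47.97 m^2
Step 2 — Cm = 44.6 / 47.97 ≈ 0.92975 (5 s.f.)

0.92975


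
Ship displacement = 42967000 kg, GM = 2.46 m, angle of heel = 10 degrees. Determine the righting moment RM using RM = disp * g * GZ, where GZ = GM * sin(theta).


Formula: GZ = GM * sin(theta); RM = disp * g * GZ
Step 1 — GZ = 2.46 * sin(10°) = 2.46 * 0.173648 = 0.427174 m
Step 2 — RM = 42967000 * 9.81 * 0.427174 ≈ 180060000 N·m (5 s.f.)

180060000 N·m


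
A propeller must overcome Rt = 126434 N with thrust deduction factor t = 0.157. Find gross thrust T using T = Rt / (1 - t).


Formula: T = Rt / (1 - t)
Step 1 — (1 - t) = 1 - 0.157 = 0.843
Step 2 — T = 126434 / 0.843 ≈ 149980 N (5 s.f.)

149980 N


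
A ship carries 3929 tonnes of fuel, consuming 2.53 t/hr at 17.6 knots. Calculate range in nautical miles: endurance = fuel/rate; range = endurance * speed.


Formula: endurance = fuel / rate; range = endurance * speed
Step 1 — endurance = 3929 / 2.53 = 1552.9644 hours
Step 2 — range = 1552.9644 * 17.6 ≈ 27332 nautical miles (5 s.f.)

27332 NM


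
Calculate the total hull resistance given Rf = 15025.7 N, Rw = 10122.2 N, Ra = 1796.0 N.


Formula: Rt = Rf + Rw + Ra
Substituting: Rt = 15025.7 + 10122.2 + 1796.0
Result: Rt = 26943.9 N

26943.9 N


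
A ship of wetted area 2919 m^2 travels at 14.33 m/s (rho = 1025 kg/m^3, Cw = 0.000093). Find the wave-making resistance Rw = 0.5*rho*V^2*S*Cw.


Formula: Rw = 0.5 * rho * V^2 * S * Cw
Step 1 — V^2 = 14.33^2 = 205.3489
Step 2 — 0.5 * rho * V^2 = 0.5 * 1025 * 205.3489 = 105241.31125
Step 3 — Rw = 105241.31125 * 2919 * 0.000093 ≈ 28570 N (5 s.f.)

28570 N


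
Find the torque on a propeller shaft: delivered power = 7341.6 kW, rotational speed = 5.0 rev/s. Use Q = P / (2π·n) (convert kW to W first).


Formula: Q = P_W / (2 * pi * n)
Step 1 — P_W = 7341.6 kW * 1000 = 7341600.0 W
Step 2 — 2 * pi * n = 2 * pi * 5.0 = 31.415927
Step 3 — Q = 7341600.0 / 31.415927 ≈ 233690 N·m (5 s.f.)

233690 N·m


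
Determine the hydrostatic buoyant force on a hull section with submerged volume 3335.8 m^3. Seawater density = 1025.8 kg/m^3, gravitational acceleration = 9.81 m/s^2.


Formula: Fb = rho * g * V
Substituting: Fb = 1025.8 * 9.81 * 3335.8
Intermediate: 1025.8 * 9.81 = 10063.098
Result: Fb = 10063.098 * 3335.8 ≈ 33568000 N (5 s.f.)

33568000 N


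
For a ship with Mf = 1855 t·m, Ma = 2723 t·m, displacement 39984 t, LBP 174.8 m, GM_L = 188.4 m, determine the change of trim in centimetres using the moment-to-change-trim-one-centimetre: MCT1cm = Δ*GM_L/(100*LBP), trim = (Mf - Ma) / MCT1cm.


Formula: net trimming moment = Mf - Ma; MCT1cm = Δ*GM_L/(100*LBP); trim = net moment / MCT1cm
Step 1 — net trimming moment = 1855 - 2723 = -868 t·m
Step 2 — MCT1cm = 39984 * 188.4 / (100 * 174.8) = 430.9488 t·m/cm
Step 3 — trim = -868 / 430.9488 ≈ -2.0142 cm (5 s.f.)

-2.0142 cm


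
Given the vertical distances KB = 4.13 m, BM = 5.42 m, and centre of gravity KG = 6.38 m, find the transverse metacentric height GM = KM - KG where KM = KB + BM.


Formula: GM = KB + BM - KG
Step 1 — KM = KB + BM = 4.13 + 5.42 = 9.55 m
Step 2 — GM = KM - KG = 9.55 - 6.38 = 3.17 m

3.17 m


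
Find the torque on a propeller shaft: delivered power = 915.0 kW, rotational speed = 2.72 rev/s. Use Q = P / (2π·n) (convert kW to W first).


Formula: Q = P_W / (2 * pi * n)
Step 1 — P_W = 915.0 kW * 1000 = 915000.0 W
Step 2 — 2 * pi * n = 2 * pi * 2.72 = 17.090264
Step 3 — Q = 915000.0 / 17.090264 ≈ 53539 N·m (5 s.f.)

53539 N·m


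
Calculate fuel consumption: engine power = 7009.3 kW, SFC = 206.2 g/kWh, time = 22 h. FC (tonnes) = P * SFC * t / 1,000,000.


Formula: FC (tonnes) = P * SFC * t / 1,000,000
Step 1 — P * SFC * t = 7009.3 * 206.2 * 22 = 31796988.52 g
Step 2 — FC (tonnes) = 31796988.52 / 1,000,000 ≈ 31.797 tonnes (5 s.f.)

31.797 tonnes


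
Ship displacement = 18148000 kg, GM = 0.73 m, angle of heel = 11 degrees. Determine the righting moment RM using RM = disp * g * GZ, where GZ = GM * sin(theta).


Formula: GZ = GM * sin(theta); RM = disp * g * GZ
Step 1 — GZ = 0.73 * sin(11°) = 0.73 * 0.190809 = 0.139291 m
Step 2 — RM = 18148000 * 9.81 * 0.139291 ≈ 24798000 N·m (5 s.f.)

24798000 N·m


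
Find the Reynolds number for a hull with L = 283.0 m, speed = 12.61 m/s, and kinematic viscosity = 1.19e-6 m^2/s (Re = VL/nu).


Formula: Re = V * L / nu
Step 1 — V * L = 12.61 * 283.0 = 3568.63 m^2/s
Step 2 — Re = 3568.63 / 1.19e-6 = 3.00e+09

3.00e+09


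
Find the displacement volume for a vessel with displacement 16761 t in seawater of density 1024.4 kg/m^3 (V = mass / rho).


Formula: V = mass / rho
Step 1 — convert tonnes to kg: 16761 t * 1000 = 16761000 kg
Step 2 — V = 16761000 / 1024.4 ≈ 16362 m^3 (5 s.f.)

16362 m^3


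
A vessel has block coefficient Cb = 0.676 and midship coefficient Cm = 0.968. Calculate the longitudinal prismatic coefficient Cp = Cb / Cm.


Formula: Cp = Cb / Cm
Substituting: Cp = 0.676 / 0.968
Result: Cp ≈ 0.69835 (5 s.f.)

0.69835


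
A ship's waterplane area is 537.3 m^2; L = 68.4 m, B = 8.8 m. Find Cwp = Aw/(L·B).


Formula: Cwp = Aw / (L * B)
Step 1 — L * B = 68.4 * 8.8 = 601.92 m^2
Step 2 — Cwp = 537.3 / 601.92 ≈ 0.89264 (5 s.f.)

0.89264


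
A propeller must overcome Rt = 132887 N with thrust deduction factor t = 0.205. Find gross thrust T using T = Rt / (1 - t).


Formula: T = Rt / (1 - t)
Step 1 — (1 - t) = 1 - 0.205 = 0.795
Step 2 — T = 132887 / 0.795 ≈ 167150 N (5 s.f.)

167150 N


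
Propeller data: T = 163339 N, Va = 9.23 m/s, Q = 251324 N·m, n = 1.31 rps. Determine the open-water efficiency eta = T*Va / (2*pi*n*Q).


Formula: eta = T * Va / (2 * pi * n * Q)
Step 1 — numerator = T * Va = 163339 * 9.23 = 1507618.97
Step 2 — 2 * pi * n = 2 * pi * 1.31 = 8.230973
Step 3 — denominator = 8.230973 * 251324 = 2068641.06
Step 4 — eta = 1507618.97 / 2068641.06 ≈ 0.72880 (5 s.f.)

0.72880


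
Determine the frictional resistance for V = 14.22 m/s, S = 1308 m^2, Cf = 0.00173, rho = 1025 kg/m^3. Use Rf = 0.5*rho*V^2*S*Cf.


Formula: Rf = 0.5 * rho * V^2 * S * Cf
Step 1 — V^2 = 14.22^2 = 202.2084
Step 2 — 0.5 * rho * V^2 = 0.5 * 1025 * 202.2084 = 103631.805
Step 3 — Rf = 103631.805 * 1308 * 0.00173 ≈ 234500 N (5 s.f.)

234500 N


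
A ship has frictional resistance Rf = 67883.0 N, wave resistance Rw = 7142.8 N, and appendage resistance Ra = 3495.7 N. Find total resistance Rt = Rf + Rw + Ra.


Formula: Rt = Rf + Rw + Ra
Substituting: Rt = 67883.0 + 7142.8 + 3495.7
Result: Rt = 78521.5 N

78521.5 N


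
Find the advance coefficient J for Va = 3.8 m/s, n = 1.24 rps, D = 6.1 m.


Formula: J = Va / (n * D)
Step 1 — n * D = 1.24 * 6.1 = 7.564
Step 2 — J = 3.8 / 7.564 ≈ 0.50238 (5 s.f.)

0.50238


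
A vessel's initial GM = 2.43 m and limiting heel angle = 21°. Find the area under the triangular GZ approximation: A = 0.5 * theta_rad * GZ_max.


Formula: GZ_max = GM * sin(theta); Area = 0.5 * theta_rad * GZ_max
Step 1 — GZ_max = 2.43 * sin(21°) = 2.43 * 0.358368 = 0.870834 m
Step 2 — theta_rad = 21 * pi/180 = 0.366519 rad
Step 3 — Area = 0.5 * 0.366519 * 0.870834 ≈ 0.15959 m·rad (5 s.f.)

0.15959 m·rad


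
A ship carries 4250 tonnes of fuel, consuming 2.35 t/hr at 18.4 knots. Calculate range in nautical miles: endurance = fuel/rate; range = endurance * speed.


Formula: endurance = fuel / rate; range = endurance * speed
Step 1 — endurance = 4250 / 2.35 = 1808.5106 hours
Step 2 — range = 1808.5106 * 18.4 ≈ 33277 nautical miles (5 s.f.)

33277 NM


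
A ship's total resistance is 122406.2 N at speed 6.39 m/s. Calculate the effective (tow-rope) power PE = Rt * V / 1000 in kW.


Formula: PE = Rt * V / 1000 (kW)
Step 1 — PE (W) = 122406.2 * 6.39 = 782175.618 W
Step 2 — PE (kW) = 782175.618 / 1000 ≈ 782.18 kW (5 s.f.)

782.18 kW


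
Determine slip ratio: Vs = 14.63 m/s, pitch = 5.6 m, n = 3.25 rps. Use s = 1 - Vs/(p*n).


Formula: s = 1 - Vs / (p * n)
Step 1 — p * n = 5.6 * 3.25 = 18.2
Step 2 — Vs / (p*n) = 14.63 / 18.2 = 0.803846 (6 d.p.)
Step 3 — s = 1 - 0.803846 = 0.196154

0.196154


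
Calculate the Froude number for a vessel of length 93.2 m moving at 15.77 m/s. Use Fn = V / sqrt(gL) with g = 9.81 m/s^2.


Formula: Fn = V / sqrt(g * L)
Step 1 — g * L = 9.81 * 93.2 = 914.292
Step 2 — sqrt(g * L) = sqrt(914.292) = 30.237262
Step 3 — Fn = 15.77 / 30.237262 ≈ 0.52154 (5 s.f.)

0.52154


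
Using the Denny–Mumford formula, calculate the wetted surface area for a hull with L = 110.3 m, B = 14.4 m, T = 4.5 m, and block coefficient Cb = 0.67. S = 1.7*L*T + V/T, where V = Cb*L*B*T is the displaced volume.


Formula: S = 1.7*L*T + V/T with V = Cb*L*B*T, i.e. S = L * (1.7*T + Cb*B)
Step 1 — 1.7*T = 1.7 * 4.5 = 7.65 m
Step 2 — Cb*B = 0.67 * 14.4 = 9.648 m
Step 3 — 1.7*T + Cb*B = 7.65 + 9.648 = 17.298 m
Step 4 — S = 110.3 * 17.298 ≈ 1908.0 m^2 (5 s.f.)

1908.0 m^2


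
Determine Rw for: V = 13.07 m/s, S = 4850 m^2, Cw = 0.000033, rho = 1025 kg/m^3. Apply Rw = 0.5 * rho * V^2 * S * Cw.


Formula: Rw = 0.5 * rho * V^2 * S * Cw
Step 1 — V^2 = 13.07^2 = 170.8249
Step 2 — 0.5 * rho * V^2 = 0.5 * 1025 * 170.8249 = 87547.76125
Step 3 — Rw = 87547.76125 * 4850 * 0.000033 ≈ 14012 N (5 s.f.)

14012 N


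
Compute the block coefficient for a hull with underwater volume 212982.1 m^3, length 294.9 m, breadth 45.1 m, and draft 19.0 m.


Formula: Cb = V / (L * B * T)
Step 1 — L * B * T = 294.9 * 45.1 * 19.0 = 252699.81 m^3
Step 2 — Cb = 212982.1 / 252699.81 ≈ 0.84283 (5 s.f.)

0.84283


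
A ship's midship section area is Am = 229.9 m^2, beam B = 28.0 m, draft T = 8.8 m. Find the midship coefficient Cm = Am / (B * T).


Formula: Cm = Am / (B * T)
Step 1 — B * T = 28.0 * 8.8 = 246.4 m^2
Step 2 — Cm = 229.9 / 246.4 ≈ 0.93304 (5 s.f.)

0.93304
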